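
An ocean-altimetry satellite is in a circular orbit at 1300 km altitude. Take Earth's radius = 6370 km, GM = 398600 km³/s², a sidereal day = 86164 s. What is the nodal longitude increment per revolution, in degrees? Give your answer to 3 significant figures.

27.9°

Semi-major axis a = 6370 + 1300 = 7670 km. Period T = 2π√(a³/μ) = 2π√(7670³/398600) = 6685.0 s = 111.42 min.
During one orbit Earth rotates (6685.0 / 86164) × 360° = 27.93°.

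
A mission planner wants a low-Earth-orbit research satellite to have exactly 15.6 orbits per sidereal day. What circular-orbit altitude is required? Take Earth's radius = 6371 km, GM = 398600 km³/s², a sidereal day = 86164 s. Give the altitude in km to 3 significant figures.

Required period T = 86164 / 15.6 = 5523.3 s.
From T = 2π√(a³/μ): a = (μ T²/4π²)^(1/3) = (398600 × 5523.3² / 4π²)^(1/3) = 6753 km.
Altitude h = a − R = 6753 − 6371 = 382 km.

382 km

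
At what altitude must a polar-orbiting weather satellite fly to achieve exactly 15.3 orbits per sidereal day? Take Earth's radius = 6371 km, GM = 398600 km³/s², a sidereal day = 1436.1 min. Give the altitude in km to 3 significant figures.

Required period T = 86166 / 15.3 = 5631.8 s.
From T = 2π√(a³/μ): a = (μ T²/4π²)^(1/3) = (398600 × 5631.8² / 4π²)^(1/3) = 6842 km.
Altitude h = a − R = 6842 − 6371 = 471 km.

471 km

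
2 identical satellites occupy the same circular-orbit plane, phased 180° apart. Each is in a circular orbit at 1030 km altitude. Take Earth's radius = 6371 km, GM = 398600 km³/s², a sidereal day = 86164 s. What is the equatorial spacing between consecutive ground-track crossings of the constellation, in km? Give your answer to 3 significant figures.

1470 km

Semi-major axis a = 6371 + 1030 = 7401 km. Period T = 2π√(a³/μ) = 2π√(7401³/398600) = 6336.5 s = 105.61 min.
Single-satellite node shift = (6336.5/86164) × 360° = 26.47°.
With 2 satellites evenly phased, successive equator crossings are 26.47/2 = 13.237° apart.
That is 13.237 × 111.2 = 1472 km at the equator.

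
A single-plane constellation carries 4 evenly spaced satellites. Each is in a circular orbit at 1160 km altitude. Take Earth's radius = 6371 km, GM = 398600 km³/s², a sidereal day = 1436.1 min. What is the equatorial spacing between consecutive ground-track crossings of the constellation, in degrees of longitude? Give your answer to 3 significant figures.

6.79°

Semi-major axis a = 6371 + 1160 = 7531 km. Period T = 2π√(a³/μ) = 2π√(7531³/398600) = 6504.1 s = 108.40 min.
Single-satellite node shift = (6504.1/86166) × 360° = 27.17°.
With 4 satellites evenly phased, successive equator crossings are 27.17/4 = 6.794° apart.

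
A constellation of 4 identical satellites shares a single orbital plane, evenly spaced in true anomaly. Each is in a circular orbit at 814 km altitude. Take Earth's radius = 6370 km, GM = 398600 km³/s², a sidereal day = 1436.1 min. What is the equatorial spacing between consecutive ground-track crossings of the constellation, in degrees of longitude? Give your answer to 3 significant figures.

6.33°

Semi-major axis a = 6370 + 814 = 7184 km. Period T = 2π√(a³/μ) = 2π√(7184³/398600) = 6059.8 s = 101.00 min.
Single-satellite node shift = (6059.8/86166) × 360° = 25.32°.
With 4 satellites evenly phased, successive equator crossings are 25.32/4 = 6.329° apart.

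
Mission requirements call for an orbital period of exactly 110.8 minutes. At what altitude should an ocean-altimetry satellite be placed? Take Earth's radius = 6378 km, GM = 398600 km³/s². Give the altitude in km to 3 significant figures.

1260 km

T = 110.8 min = 6648.0 s.
From T = 2π√(a³/μ): a = (μ T²/4π²)^(1/3) = (398600 × 6648.0² / 4π²)^(1/3) = 7642 km.
Altitude h = a − R = 7642 − 6378 = 1264 km.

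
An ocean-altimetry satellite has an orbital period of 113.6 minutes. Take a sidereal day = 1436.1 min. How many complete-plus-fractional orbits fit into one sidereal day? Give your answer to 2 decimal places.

T = 113.6 min = 6816.0 s.
Orbits per sidereal day = 86166 / 6816.0 = 12.642.

12.64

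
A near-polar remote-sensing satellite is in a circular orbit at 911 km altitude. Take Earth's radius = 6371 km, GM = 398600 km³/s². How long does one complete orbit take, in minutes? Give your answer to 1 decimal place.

Semi-major axis a = 6371 + 911 = 7282 km. Period T = 2π√(a³/μ) = 2π√(7282³/398600) = 6184.3 s = 103.07 min.

103.1 min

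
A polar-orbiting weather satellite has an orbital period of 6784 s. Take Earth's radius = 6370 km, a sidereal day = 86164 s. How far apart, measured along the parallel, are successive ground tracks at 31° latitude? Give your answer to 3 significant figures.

Node shift per orbit = (6784.0/86164) × 360° = 28.34°.
Equatorial spacing = 28.34 × 111.2 km/° = 3151 km.
At 31° latitude, spacing = 3151 × cos(31°) = 2701 km.

2700 km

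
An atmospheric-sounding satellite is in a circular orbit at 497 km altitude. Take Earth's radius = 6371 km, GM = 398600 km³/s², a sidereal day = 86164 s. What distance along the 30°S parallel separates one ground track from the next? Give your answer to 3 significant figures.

2280 km

Semi-major axis a = 6371 + 497 = 6868 km. Period T = 2π√(a³/μ) = 2π√(6868³/398600) = 5664.4 s = 94.41 min.
Node shift per orbit = (5664.4/86164) × 360° = 23.67°.
Equatorial spacing = 23.67 × 111.2 km/° = 2632 km.
At 30° latitude, spacing = 2632 × cos(30°) = 2279 km.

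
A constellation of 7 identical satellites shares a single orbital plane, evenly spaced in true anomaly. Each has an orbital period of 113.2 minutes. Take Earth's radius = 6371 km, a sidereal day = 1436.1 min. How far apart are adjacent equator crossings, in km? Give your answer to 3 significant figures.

T = 113.2 min = 6792.0 s.
Single-satellite node shift = (6792.0/86166) × 360° = 28.38°.
With 7 satellites evenly phased, successive equator crossings are 28.38/7 = 4.054° apart.
That is 4.054 × 111.2 = 451 km at the equator.

451 km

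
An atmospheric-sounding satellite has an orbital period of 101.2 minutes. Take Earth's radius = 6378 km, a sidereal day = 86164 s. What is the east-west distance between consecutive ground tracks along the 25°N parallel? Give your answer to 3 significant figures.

T = 101.2 min = 6072.0 s.
Node shift per orbit = (6072.0/86164) × 360° = 25.37°.
Equatorial spacing = 25.37 × 111.3 km/° = 2824 km.
At 25° latitude, spacing = 2824 × cos(25°) = 2559 km.

2560 km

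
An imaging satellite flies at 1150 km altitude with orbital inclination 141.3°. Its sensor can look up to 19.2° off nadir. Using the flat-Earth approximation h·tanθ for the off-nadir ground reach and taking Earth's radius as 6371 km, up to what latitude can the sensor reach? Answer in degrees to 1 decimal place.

Retrograde orbit: the ground track reaches ±(180° − i) = ±(180 − 141.3) = ±38.7°.
Sensor half-swath on the ground ≈ 1150·tan(19.2°) = 400 km = 3.60° of latitude.
Maximum observable latitude ≈ 38.7 + 3.60 = 42.3°.

42.3°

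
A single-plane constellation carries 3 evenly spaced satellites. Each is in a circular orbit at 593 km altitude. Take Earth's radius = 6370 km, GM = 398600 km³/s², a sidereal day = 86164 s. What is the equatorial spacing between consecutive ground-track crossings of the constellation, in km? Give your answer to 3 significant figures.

895 km

Semi-major axis a = 6370 + 593 = 6963 km. Period T = 2π√(a³/μ) = 2π√(6963³/398600) = 5782.4 s = 96.37 min.
Single-satellite node shift = (5782.4/86164) × 360° = 24.16°.
With 3 satellites evenly phased, successive equator crossings are 24.16/3 = 8.053° apart.
That is 8.053 × 111.2 = 895 km at the equator.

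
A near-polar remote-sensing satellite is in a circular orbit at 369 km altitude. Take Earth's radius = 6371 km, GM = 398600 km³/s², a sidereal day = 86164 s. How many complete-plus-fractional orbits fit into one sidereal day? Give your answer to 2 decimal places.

Semi-major axis a = 6371 + 369 = 6740 km. Period T = 2π√(a³/μ) = 2π√(6740³/398600) = 5506.8 s = 91.78 min.
Orbits per sidereal day = 86164 / 5506.8 = 15.647.

15.65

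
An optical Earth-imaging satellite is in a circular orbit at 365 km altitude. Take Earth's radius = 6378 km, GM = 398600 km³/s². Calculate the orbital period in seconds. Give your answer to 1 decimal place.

5510.5 seconds

Semi-major axis a = 6378 + 365 = 6743 km. Period T = 2π√(a³/μ) = 2π√(6743³/398600) = 5510.5 s = 91.84 min.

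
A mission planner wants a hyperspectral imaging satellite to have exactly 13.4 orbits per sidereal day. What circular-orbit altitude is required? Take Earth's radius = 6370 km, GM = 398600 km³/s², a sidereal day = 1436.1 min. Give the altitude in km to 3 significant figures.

1100 km

Required period T = 86166 / 13.4 = 6430.3 s.
From T = 2π√(a³/μ): a = (μ T²/4π²)^(1/3) = (398600 × 6430.3² / 4π²)^(1/3) = 7474 km.
Altitude h = a − R = 7474 − 6370 = 1104 km.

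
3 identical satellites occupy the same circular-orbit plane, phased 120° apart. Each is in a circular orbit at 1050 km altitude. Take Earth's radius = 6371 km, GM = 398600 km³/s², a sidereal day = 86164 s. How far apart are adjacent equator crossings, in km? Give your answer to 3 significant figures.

985 km

Semi-major axis a = 6371 + 1050 = 7421 km. Period T = 2π√(a³/μ) = 2π√(7421³/398600) = 6362.2 s = 106.04 min.
Single-satellite node shift = (6362.2/86164) × 360° = 26.58°.
With 3 satellites evenly phased, successive equator crossings are 26.58/3 = 8.861° apart.
That is 8.861 × 111.2 = 985 km at the equator.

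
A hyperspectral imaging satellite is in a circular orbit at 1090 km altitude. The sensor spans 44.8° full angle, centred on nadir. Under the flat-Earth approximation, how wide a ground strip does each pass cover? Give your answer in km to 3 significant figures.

Half-angle = 44.8°/2 = 22.4°.
Swath width ≈ 2h·tan(θ/2) = 2 × 1090 × tan(22.4°) = 898.5 km.

899 km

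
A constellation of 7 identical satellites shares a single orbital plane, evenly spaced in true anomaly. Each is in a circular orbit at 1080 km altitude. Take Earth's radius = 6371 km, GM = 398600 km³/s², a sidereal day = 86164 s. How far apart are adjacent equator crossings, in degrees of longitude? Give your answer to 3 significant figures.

3.82°

Semi-major axis a = 6371 + 1080 = 7451 km. Period T = 2π√(a³/μ) = 2π√(7451³/398600) = 6400.8 s = 106.68 min.
Single-satellite node shift = (6400.8/86164) × 360° = 26.74°.
With 7 satellites evenly phased, successive equator crossings are 26.74/7 = 3.820° apart.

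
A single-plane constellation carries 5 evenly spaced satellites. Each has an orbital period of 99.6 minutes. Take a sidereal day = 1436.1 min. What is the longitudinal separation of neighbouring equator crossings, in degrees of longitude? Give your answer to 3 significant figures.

T = 99.6 min = 5976.0 s.
Single-satellite node shift = (5976.0/86166) × 360° = 24.97°.
With 5 satellites evenly phased, successive equator crossings are 24.97/5 = 4.994° apart.

4.99°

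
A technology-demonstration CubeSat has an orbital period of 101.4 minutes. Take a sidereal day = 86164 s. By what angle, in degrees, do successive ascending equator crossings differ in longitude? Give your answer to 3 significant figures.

25.4°

T = 101.4 min = 6084.0 s.
During one orbit Earth rotates (6084.0 / 86164) × 360° = 25.42°.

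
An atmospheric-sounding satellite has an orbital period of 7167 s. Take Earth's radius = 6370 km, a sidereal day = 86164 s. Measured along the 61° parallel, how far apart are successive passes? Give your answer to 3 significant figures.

1610 km

Node shift per orbit = (7167.0/86164) × 360° = 29.94°.
Equatorial spacing = 29.94 × 111.2 km/° = 3329 km.
At 61° latitude, spacing = 3329 × cos(61°) = 1614 km.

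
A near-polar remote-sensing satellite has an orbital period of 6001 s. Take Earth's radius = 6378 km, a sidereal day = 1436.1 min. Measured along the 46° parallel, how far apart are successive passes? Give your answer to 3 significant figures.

1940 km

Node shift per orbit = (6001.0/86166) × 360° = 25.07°.
Equatorial spacing = 25.07 × 111.3 km/° = 2791 km.
At 46° latitude, spacing = 2791 × cos(46°) = 1939 km.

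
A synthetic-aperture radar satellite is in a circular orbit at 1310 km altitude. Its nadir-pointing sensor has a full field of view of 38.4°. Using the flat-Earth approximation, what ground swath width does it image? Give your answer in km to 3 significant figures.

Half-angle = 38.4°/2 = 19.2°.
Swath width ≈ 2h·tan(θ/2) = 2 × 1310 × tan(19.2°) = 912.4 km.

912 km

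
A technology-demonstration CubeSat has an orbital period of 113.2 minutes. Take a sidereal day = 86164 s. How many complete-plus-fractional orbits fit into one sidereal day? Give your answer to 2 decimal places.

T = 113.2 min = 6792.0 s.
Orbits per sidereal day = 86164 / 6792.0 = 12.686.

12.69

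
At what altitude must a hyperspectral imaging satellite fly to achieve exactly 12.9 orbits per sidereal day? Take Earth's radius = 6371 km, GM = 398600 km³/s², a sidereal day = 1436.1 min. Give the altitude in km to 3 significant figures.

Required period T = 86166 / 12.9 = 6679.5 s.
From T = 2π√(a³/μ): a = (μ T²/4π²)^(1/3) = (398600 × 6679.5² / 4π²)^(1/3) = 7666 km.
Altitude h = a − R = 7666 − 6371 = 1295 km.

1290 km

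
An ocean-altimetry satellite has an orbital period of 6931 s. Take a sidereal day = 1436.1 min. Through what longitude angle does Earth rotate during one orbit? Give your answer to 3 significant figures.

29.0°

During one orbit Earth rotates (6931.0 / 86166) × 360° = 28.96°.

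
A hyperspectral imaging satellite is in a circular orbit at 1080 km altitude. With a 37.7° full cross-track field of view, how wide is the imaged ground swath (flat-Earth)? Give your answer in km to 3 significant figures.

737 km

Half-angle = 37.7°/2 = 18.85°.
Swath width ≈ 2h·tan(θ/2) = 2 × 1080 × tan(18.85°) = 737.4 km.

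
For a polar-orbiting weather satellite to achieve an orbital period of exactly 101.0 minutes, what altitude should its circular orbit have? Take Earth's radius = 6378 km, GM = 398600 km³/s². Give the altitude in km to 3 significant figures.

806 km

T = 101.0 min = 6060.0 s.
From T = 2π√(a³/μ): a = (μ T²/4π²)^(1/3) = (398600 × 6060.0² / 4π²)^(1/3) = 7184 km.
Altitude h = a − R = 7184 − 6378 = 806 km.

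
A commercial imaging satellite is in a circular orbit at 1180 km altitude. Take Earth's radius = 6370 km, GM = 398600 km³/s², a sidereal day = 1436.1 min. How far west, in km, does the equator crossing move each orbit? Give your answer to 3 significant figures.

3030 km

Semi-major axis a = 6370 + 1180 = 7550 km. Period T = 2π√(a³/μ) = 2π√(7550³/398600) = 6528.8 s = 108.81 min.
During one orbit Earth rotates (6528.8 / 86166) × 360° = 27.28°.
At the equator that is 27.28° × (2π·6370/360) km/° = 27.28 × 111.2 = 3033 km.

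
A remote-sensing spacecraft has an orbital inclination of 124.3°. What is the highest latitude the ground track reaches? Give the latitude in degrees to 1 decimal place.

55.7°

Retrograde orbit: the ground track reaches ±(180° − i) = ±(180 − 124.3) = ±55.7°.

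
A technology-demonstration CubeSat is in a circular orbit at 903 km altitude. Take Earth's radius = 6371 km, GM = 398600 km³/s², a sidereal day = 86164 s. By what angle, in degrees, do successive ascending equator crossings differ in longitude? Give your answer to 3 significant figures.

Semi-major axis a = 6371 + 903 = 7274 km. Period T = 2π√(a³/μ) = 2π√(7274³/398600) = 6174.1 s = 102.90 min.
During one orbit Earth rotates (6174.1 / 86164) × 360° = 25.80°.

25.8°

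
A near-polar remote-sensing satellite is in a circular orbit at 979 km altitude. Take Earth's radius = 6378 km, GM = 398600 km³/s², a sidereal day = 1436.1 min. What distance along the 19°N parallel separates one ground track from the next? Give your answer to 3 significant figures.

2760 km

Semi-major axis a = 6378 + 979 = 7357 km. Period T = 2π√(a³/μ) = 2π√(7357³/398600) = 6280.0 s = 104.67 min.
Node shift per orbit = (6280.0/86166) × 360° = 26.24°.
Equatorial spacing = 26.24 × 111.3 km/° = 2921 km.
At 19° latitude, spacing = 2921 × cos(19°) = 2762 km.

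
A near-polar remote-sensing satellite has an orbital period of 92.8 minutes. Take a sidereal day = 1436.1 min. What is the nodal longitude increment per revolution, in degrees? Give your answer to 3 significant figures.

23.3°

T = 92.8 min = 5568.0 s.
During one orbit Earth rotates (5568.0 / 86166) × 360° = 23.26°.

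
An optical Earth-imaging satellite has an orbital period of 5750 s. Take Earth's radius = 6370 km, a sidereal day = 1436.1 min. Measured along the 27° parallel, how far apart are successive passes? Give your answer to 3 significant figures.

Node shift per orbit = (5750.0/86166) × 360° = 24.02°.
Equatorial spacing = 24.02 × 111.2 km/° = 2671 km.
At 27° latitude, spacing = 2671 × cos(27°) = 2380 km.

2380 km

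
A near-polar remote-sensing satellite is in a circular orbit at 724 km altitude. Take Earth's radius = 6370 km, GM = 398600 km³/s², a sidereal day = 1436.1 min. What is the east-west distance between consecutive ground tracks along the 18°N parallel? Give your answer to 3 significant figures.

2630 km

Semi-major axis a = 6370 + 724 = 7094 km. Period T = 2π√(a³/μ) = 2π√(7094³/398600) = 5946.3 s = 99.11 min.
Node shift per orbit = (5946.3/86166) × 360° = 24.84°.
Equatorial spacing = 24.84 × 111.2 km/° = 2762 km.
At 18° latitude, spacing = 2762 × cos(18°) = 2627 km.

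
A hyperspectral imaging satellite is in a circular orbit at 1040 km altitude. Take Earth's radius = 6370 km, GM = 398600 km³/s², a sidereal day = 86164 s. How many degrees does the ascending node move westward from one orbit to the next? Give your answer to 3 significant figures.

Semi-major axis a = 6370 + 1040 = 7410 km. Period T = 2π√(a³/μ) = 2π√(7410³/398600) = 6348.0 s = 105.80 min.
During one orbit Earth rotates (6348.0 / 86164) × 360° = 26.52°.

26.5°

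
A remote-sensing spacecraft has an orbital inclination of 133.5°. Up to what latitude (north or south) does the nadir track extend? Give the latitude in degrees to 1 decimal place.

46.5°

Retrograde orbit: the ground track reaches ±(180° − i) = ±(180 − 133.5) = ±46.5°.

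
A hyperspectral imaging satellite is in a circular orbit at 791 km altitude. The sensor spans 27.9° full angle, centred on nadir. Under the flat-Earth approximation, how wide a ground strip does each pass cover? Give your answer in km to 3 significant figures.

393 km

Half-angle = 27.9°/2 = 13.95°.
Swath width ≈ 2h·tan(θ/2) = 2 × 791 × tan(13.95°) = 393.0 km.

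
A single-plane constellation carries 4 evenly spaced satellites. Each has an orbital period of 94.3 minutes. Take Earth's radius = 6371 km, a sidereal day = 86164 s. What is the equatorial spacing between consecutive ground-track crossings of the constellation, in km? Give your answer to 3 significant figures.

657 km

T = 94.3 min = 5658.0 s.
Single-satellite node shift = (5658.0/86164) × 360° = 23.64°.
With 4 satellites evenly phased, successive equator crossings are 23.64/4 = 5.910° apart.
That is 5.910 × 111.2 = 657 km at the equator.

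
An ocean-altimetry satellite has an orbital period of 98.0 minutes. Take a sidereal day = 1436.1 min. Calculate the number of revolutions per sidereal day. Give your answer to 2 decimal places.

T = 98.0 min = 5880.0 s.
Orbits per sidereal day = 86166 / 5880.0 = 14.654.

14.65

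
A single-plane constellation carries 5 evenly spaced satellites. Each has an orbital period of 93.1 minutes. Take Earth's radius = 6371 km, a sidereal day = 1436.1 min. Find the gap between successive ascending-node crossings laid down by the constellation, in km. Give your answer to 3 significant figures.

T = 93.1 min = 5586.0 s.
Single-satellite node shift = (5586.0/86166) × 360° = 23.34°.
With 5 satellites evenly phased, successive equator crossings are 23.34/5 = 4.668° apart.
That is 4.668 × 111.2 = 519 km at the equator.

519 km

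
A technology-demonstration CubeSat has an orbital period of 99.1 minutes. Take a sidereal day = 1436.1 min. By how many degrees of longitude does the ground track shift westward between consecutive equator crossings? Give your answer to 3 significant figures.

T = 99.1 min = 5946.0 s.
During one orbit Earth rotates (5946.0 / 86166) × 360° = 24.84°.

24.8°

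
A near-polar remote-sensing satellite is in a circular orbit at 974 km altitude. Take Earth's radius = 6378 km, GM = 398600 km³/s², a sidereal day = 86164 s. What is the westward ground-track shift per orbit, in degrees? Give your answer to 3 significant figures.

Semi-major axis a = 6378 + 974 = 7352 km. Period T = 2π√(a³/μ) = 2π√(7352³/398600) = 6273.6 s = 104.56 min.
During one orbit Earth rotates (6273.6 / 86164) × 360° = 26.21°.

26.2°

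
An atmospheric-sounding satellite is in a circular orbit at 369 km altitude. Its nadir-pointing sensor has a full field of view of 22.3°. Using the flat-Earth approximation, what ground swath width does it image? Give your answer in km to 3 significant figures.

Half-angle = 22.3°/2 = 11.15°.
Swath width ≈ 2h·tan(θ/2) = 2 × 369 × tan(11.15°) = 145.5 km.

145 km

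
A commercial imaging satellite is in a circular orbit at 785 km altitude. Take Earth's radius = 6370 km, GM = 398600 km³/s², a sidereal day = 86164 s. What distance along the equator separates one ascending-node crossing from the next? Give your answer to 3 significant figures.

2800 km

Semi-major axis a = 6370 + 785 = 7155 km. Period T = 2π√(a³/μ) = 2π√(7155³/398600) = 6023.2 s = 100.39 min.
During one orbit Earth rotates (6023.2 / 86164) × 360° = 25.17°.
At the equator that is 25.17° × (2π·6370/360) km/° = 25.17 × 111.2 = 2798 km.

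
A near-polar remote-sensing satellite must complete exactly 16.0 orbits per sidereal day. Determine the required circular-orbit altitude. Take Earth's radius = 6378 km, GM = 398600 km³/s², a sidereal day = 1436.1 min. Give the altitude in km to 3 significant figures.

263 km

Required period T = 86166 / 16.0 = 5385.4 s.
From T = 2π√(a³/μ): a = (μ T²/4π²)^(1/3) = (398600 × 5385.4² / 4π²)^(1/3) = 6641 km.
Altitude h = a − R = 6641 − 6378 = 263 km.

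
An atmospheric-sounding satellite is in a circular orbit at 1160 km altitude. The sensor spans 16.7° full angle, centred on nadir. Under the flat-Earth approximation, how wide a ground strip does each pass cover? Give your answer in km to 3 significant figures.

Half-angle = 16.7°/2 = 8.35°.
Swath width ≈ 2h·tan(θ/2) = 2 × 1160 × tan(8.35°) = 340.5 km.

341 km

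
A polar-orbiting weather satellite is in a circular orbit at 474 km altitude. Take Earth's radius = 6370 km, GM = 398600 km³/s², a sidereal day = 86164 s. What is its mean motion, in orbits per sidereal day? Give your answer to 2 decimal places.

Semi-major axis a = 6370 + 474 = 6844 km. Period T = 2π√(a³/μ) = 2π√(6844³/398600) = 5634.8 s = 93.91 min.
Orbits per sidereal day = 86164 / 5634.8 = 15.291.

15.29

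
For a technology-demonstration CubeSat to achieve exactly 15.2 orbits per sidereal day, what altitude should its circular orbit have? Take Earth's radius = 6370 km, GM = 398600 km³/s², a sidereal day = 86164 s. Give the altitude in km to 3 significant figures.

Required period T = 86164 / 15.2 = 5668.7 s.
From T = 2π√(a³/μ): a = (μ T²/4π²)^(1/3) = (398600 × 5668.7² / 4π²)^(1/3) = 6871 km.
Altitude h = a − R = 6871 − 6370 = 501 km.

501 km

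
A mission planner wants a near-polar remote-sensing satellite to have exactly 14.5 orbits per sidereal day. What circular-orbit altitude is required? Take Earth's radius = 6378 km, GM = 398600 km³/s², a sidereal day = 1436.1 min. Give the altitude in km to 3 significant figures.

713 km

Required period T = 86166 / 14.5 = 5942.5 s.
From T = 2π√(a³/μ): a = (μ T²/4π²)^(1/3) = (398600 × 5942.5² / 4π²)^(1/3) = 7091 km.
Altitude h = a − R = 7091 − 6378 = 713 km.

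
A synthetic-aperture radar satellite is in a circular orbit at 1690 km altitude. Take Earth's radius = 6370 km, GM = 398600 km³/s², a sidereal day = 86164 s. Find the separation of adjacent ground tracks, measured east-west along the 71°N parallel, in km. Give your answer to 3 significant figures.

Semi-major axis a = 6370 + 1690 = 8060 km. Period T = 2π√(a³/μ) = 2π√(8060³/398600) = 7201.3 s = 120.02 min.
Node shift per orbit = (7201.3/86164) × 360° = 30.09°.
Equatorial spacing = 30.09 × 111.2 km/° = 3345 km.
At 71° latitude, spacing = 3345 × cos(71°) = 1089 km.

1090 km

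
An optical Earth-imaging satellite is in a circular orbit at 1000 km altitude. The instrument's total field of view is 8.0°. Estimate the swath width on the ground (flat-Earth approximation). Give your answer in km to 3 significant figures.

140 km

Half-angle = 8.0°/2 = 4°.
Swath width ≈ 2h·tan(θ/2) = 2 × 1000 × tan(4°) = 139.9 km.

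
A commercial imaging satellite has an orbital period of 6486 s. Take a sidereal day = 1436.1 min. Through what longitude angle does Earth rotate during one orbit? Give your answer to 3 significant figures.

27.1°

During one orbit Earth rotates (6486.0 / 86166) × 360° = 27.10°.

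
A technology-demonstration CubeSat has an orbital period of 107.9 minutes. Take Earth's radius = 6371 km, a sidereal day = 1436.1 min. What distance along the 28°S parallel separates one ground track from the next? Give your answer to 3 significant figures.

T = 107.9 min = 6474.0 s.
Node shift per orbit = (6474.0/86166) × 360° = 27.05°.
Equatorial spacing = 27.05 × 111.2 km/° = 3008 km.
At 28° latitude, spacing = 3008 × cos(28°) = 2656 km.

2660 km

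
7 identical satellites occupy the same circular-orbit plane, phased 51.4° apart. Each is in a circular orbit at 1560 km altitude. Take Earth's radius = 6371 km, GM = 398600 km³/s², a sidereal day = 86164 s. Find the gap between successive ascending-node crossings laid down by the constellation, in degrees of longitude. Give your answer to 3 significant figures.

4.20°

Semi-major axis a = 6371 + 1560 = 7931 km. Period T = 2π√(a³/μ) = 2π√(7931³/398600) = 7029.2 s = 117.15 min.
Single-satellite node shift = (7029.2/86164) × 360° = 29.37°.
With 7 satellites evenly phased, successive equator crossings are 29.37/7 = 4.195° apart.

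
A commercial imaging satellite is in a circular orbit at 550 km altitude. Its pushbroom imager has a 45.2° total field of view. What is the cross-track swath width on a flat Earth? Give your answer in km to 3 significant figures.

Half-angle = 45.2°/2 = 22.6°.
Swath width ≈ 2h·tan(θ/2) = 2 × 550 × tan(22.6°) = 457.9 km.

458 km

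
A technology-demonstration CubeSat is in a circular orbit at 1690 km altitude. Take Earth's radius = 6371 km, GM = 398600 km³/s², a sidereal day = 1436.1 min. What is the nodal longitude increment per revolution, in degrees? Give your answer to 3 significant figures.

Semi-major axis a = 6371 + 1690 = 8061 km. Period T = 2π√(a³/μ) = 2π√(8061³/398600) = 7202.7 s = 120.04 min.
During one orbit Earth rotates (7202.7 / 86166) × 360° = 30.09°.

30.1°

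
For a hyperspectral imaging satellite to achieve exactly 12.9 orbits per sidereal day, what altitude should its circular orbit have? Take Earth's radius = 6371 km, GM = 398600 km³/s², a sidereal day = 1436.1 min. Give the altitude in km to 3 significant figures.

Required period T = 86166 / 12.9 = 6679.5 s.
From T = 2π√(a³/μ): a = (μ T²/4π²)^(1/3) = (398600 × 6679.5² / 4π²)^(1/3) = 7666 km.
Altitude h = a − R = 7666 − 6371 = 1295 km.

1290 km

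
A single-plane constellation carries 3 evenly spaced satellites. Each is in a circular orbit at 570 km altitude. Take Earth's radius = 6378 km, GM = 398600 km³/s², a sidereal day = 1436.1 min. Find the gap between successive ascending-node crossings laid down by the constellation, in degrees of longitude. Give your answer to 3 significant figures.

8.03°

Semi-major axis a = 6378 + 570 = 6948 km. Period T = 2π√(a³/μ) = 2π√(6948³/398600) = 5763.7 s = 96.06 min.
Single-satellite node shift = (5763.7/86166) × 360° = 24.08°.
With 3 satellites evenly phased, successive equator crossings are 24.08/3 = 8.027° apart.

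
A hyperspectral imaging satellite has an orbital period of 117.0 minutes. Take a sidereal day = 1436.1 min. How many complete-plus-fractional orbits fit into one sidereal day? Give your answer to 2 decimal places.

12.27

T = 117.0 min = 7020.0 s.
Orbits per sidereal day = 86166 / 7020.0 = 12.274.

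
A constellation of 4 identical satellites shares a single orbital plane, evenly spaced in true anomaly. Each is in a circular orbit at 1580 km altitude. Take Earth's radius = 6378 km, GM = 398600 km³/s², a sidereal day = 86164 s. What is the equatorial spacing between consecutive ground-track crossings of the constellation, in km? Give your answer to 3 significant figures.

821 km

Semi-major axis a = 6378 + 1580 = 7958 km. Period T = 2π√(a³/μ) = 2π√(7958³/398600) = 7065.1 s = 117.75 min.
Single-satellite node shift = (7065.1/86164) × 360° = 29.52°.
With 4 satellites evenly phased, successive equator crossings are 29.52/4 = 7.380° apart.
That is 7.380 × 111.3 = 821 km at the equator.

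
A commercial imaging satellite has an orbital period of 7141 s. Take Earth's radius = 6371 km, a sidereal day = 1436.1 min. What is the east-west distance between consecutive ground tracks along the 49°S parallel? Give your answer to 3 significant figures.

2180 km

Node shift per orbit = (7141.0/86166) × 360° = 29.83°.
Equatorial spacing = 29.83 × 111.2 km/° = 3317 km.
At 49° latitude, spacing = 3317 × cos(49°) = 2176 km.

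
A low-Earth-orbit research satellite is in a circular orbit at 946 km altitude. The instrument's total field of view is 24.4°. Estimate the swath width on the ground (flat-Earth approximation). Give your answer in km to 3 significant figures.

Half-angle = 24.4°/2 = 12.2°.
Swath width ≈ 2h·tan(θ/2) = 2 × 946 × tan(12.2°) = 409.1 km.

409 km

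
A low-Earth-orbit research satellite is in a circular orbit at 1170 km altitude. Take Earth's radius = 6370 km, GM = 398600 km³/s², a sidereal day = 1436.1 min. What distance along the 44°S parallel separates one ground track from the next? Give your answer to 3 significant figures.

2180 km

Semi-major axis a = 6370 + 1170 = 7540 km. Period T = 2π√(a³/μ) = 2π√(7540³/398600) = 6515.8 s = 108.60 min.
Node shift per orbit = (6515.8/86166) × 360° = 27.22°.
Equatorial spacing = 27.22 × 111.2 km/° = 3027 km.
At 44° latitude, spacing = 3027 × cos(44°) = 2177 km.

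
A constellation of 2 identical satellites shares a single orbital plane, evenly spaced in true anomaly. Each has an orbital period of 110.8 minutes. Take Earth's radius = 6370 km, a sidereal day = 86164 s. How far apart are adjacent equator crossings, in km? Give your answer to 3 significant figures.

T = 110.8 min = 6648.0 s.
Single-satellite node shift = (6648.0/86164) × 360° = 27.78°.
With 2 satellites evenly phased, successive equator crossings are 27.78/2 = 13.888° apart.
That is 13.888 × 111.2 = 1544 km at the equator.

1540 km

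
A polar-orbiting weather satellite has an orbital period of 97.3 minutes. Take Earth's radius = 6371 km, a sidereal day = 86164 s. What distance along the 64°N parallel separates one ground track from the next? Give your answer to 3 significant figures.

1190 km

T = 97.3 min = 5838.0 s.
Node shift per orbit = (5838.0/86164) × 360° = 24.39°.
Equatorial spacing = 24.39 × 111.2 km/° = 2712 km.
At 64° latitude, spacing = 2712 × cos(64°) = 1189 km.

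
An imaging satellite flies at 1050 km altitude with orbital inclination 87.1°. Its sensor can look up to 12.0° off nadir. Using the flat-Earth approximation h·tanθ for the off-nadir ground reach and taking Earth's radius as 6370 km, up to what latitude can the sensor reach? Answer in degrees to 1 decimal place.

89.1°

For a prograde orbit the ground track reaches latitude ±i = ±87.1°.
Sensor half-swath on the ground ≈ 1050·tan(12.0°) = 223 km = 2.01° of latitude.
Maximum observable latitude ≈ 87.1 + 2.01 = 89.1°.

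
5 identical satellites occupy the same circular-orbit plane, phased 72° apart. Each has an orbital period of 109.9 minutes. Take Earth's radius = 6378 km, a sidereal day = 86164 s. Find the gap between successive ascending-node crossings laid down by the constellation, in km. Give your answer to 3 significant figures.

T = 109.9 min = 6594.0 s.
Single-satellite node shift = (6594.0/86164) × 360° = 27.55°.
With 5 satellites evenly phased, successive equator crossings are 27.55/5 = 5.510° apart.
That is 5.510 × 111.3 = 613 km at the equator.

613 km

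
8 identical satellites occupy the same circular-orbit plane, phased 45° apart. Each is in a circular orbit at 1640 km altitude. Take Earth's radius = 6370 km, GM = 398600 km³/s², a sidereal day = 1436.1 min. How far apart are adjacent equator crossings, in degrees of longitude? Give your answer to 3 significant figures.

3.73°

Semi-major axis a = 6370 + 1640 = 8010 km. Period T = 2π√(a³/μ) = 2π√(8010³/398600) = 7134.4 s = 118.91 min.
Single-satellite node shift = (7134.4/86166) × 360° = 29.81°.
With 8 satellites evenly phased, successive equator crossings are 29.81/8 = 3.726° apart.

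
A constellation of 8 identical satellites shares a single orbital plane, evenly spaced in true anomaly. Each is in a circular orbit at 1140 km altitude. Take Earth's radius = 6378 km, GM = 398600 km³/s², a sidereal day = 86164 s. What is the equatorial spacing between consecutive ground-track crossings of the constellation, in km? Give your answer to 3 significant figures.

377 km

Semi-major axis a = 6378 + 1140 = 7518 km. Period T = 2π√(a³/μ) = 2π√(7518³/398600) = 6487.3 s = 108.12 min.
Single-satellite node shift = (6487.3/86164) × 360° = 27.10°.
With 8 satellites evenly phased, successive equator crossings are 27.10/8 = 3.388° apart.
That is 3.388 × 111.3 = 377 km at the equator.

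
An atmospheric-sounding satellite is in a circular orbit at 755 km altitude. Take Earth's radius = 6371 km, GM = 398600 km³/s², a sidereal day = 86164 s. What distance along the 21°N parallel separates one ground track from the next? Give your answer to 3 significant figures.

2600 km

Semi-major axis a = 6371 + 755 = 7126 km. Period T = 2π√(a³/μ) = 2π√(7126³/398600) = 5986.6 s = 99.78 min.
Node shift per orbit = (5986.6/86164) × 360° = 25.01°.
Equatorial spacing = 25.01 × 111.2 km/° = 2781 km.
At 21° latitude, spacing = 2781 × cos(21°) = 2597 km.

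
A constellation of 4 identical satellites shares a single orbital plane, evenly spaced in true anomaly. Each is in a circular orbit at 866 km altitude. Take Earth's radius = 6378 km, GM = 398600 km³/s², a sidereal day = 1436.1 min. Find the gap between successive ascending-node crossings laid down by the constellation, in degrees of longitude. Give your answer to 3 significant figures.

Semi-major axis a = 6378 + 866 = 7244 km. Period T = 2π√(a³/μ) = 2π√(7244³/398600) = 6135.9 s = 102.27 min.
Single-satellite node shift = (6135.9/86166) × 360° = 25.64°.
With 4 satellites evenly phased, successive equator crossings are 25.64/4 = 6.409° apart.

6.41°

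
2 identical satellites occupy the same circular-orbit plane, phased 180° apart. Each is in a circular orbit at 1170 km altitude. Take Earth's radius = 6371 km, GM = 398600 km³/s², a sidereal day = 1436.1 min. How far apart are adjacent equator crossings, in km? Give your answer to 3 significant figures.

Semi-major axis a = 6371 + 1170 = 7541 km. Period T = 2π√(a³/μ) = 2π√(7541³/398600) = 6517.1 s = 108.62 min.
Single-satellite node shift = (6517.1/86166) × 360° = 27.23°.
With 2 satellites evenly phased, successive equator crossings are 27.23/2 = 13.614° apart.
That is 13.614 × 111.2 = 1514 km at the equator.

1510 km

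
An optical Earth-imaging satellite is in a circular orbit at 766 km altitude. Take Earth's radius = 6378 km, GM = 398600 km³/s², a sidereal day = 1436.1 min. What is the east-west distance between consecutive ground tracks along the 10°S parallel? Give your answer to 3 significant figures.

Semi-major axis a = 6378 + 766 = 7144 km. Period T = 2π√(a³/μ) = 2π√(7144³/398600) = 6009.3 s = 100.15 min.
Node shift per orbit = (6009.3/86166) × 360° = 25.11°.
Equatorial spacing = 25.11 × 111.3 km/° = 2795 km.
At 10° latitude, spacing = 2795 × cos(10°) = 2752 km.

2750 km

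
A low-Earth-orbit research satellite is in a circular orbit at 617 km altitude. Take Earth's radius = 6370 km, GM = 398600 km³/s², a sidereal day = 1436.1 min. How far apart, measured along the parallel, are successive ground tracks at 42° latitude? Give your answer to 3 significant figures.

Semi-major axis a = 6370 + 617 = 6987 km. Period T = 2π√(a³/μ) = 2π√(6987³/398600) = 5812.3 s = 96.87 min.
Node shift per orbit = (5812.3/86166) × 360° = 24.28°.
Equatorial spacing = 24.28 × 111.2 km/° = 2700 km.
At 42° latitude, spacing = 2700 × cos(42°) = 2006 km.

2010 km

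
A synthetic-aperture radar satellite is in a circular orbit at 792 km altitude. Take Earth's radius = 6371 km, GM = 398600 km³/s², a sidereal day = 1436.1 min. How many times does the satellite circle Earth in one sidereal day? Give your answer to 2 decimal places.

Semi-major axis a = 6371 + 792 = 7163 km. Period T = 2π√(a³/μ) = 2π√(7163³/398600) = 6033.3 s = 100.55 min.
Orbits per sidereal day = 86166 / 6033.3 = 14.282.

14.28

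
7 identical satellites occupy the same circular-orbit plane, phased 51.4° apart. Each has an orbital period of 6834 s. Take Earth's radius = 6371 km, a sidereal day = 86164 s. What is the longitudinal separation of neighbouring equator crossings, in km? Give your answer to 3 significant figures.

Single-satellite node shift = (6834.0/86164) × 360° = 28.55°.
With 7 satellites evenly phased, successive equator crossings are 28.55/7 = 4.079° apart.
That is 4.079 × 111.2 = 454 km at the equator.

454 km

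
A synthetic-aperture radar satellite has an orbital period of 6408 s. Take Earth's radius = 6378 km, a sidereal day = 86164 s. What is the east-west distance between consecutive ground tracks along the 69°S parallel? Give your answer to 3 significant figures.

1070 km

Node shift per orbit = (6408.0/86164) × 360° = 26.77°.
Equatorial spacing = 26.77 × 111.3 km/° = 2980 km.
At 69° latitude, spacing = 2980 × cos(69°) = 1068 km.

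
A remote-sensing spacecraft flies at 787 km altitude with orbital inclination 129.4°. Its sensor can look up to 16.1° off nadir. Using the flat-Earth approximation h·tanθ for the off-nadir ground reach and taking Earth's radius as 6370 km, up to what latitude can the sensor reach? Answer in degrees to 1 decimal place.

Retrograde orbit: the ground track reaches ±(180° − i) = ±(180 − 129.4) = ±50.6°.
Sensor half-swath on the ground ≈ 787·tan(16.1°) = 227 km = 2.04° of latitude.
Maximum observable latitude ≈ 50.6 + 2.04 = 52.6°.

52.6°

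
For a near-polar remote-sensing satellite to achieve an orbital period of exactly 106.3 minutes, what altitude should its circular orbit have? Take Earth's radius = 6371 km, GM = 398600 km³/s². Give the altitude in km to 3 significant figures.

1060 km

T = 106.3 min = 6378.0 s.
From T = 2π√(a³/μ): a = (μ T²/4π²)^(1/3) = (398600 × 6378.0² / 4π²)^(1/3) = 7433 km.
Altitude h = a − R = 7433 − 6371 = 1062 km.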